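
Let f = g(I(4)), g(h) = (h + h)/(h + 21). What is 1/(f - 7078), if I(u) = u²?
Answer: -37/261854 ≈ -0.00014130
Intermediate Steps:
g(h) = 2*h/(21 + h) (g(h) = (2*h)/(21 + h) = 2*h/(21 + h))
f = 32/37 (f = 2*4²/(21 + 4²) = 2*16/(21 + 16) = 2*16/37 = 2*16*(1/37) = 32/37 ≈ 0.86486)
1/(f - 7078) = 1/(32/37 - 7078) = 1/(-261854/37) = -37/261854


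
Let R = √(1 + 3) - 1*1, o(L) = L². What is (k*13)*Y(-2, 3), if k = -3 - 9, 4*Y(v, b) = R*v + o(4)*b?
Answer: -1794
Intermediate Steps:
R = 1 (R = √4 - 1 = 2 - 1 = 1)
Y(v, b) = 4*b + v/4 (Y(v, b) = (1*v + 4²*b)/4 = (v + 16*b)/4 = 4*b + v/4)
k = -12
(k*13)*Y(-2, 3) = (-12*13)*(4*3 + (¼)*(-2)) = -156*(12 - ½) = -156*23/2 = -1794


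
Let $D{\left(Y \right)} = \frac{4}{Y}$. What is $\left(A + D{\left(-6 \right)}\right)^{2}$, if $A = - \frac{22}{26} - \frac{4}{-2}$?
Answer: $\frac{361}{1521} \approx 0.23734$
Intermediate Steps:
$A = \frac{15}{13}$ ($A = \left(-22\right) \frac{1}{26} - -2 = - \frac{11}{13} + 2 = \frac{15}{13} \approx 1.1538$)
$\left(A + D{\left(-6 \right)}\right)^{2} = \left(\frac{15}{13} + \frac{4}{-6}\right)^{2} = \left(\frac{15}{13} + 4 \left(- \frac{1}{6}\right)\right)^{2} = \left(\frac{15}{13} - \frac{2}{3}\right)^{2} = \left(\frac{19}{39}\right)^{2} = \frac{361}{1521}$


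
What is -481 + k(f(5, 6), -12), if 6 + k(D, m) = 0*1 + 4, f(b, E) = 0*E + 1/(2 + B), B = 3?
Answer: -483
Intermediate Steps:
f(b, E) = ⅕ (f(b, E) = 0*E + 1/(2 + 3) = 0 + 1/5 = 0 + ⅕ = ⅕)
k(D, m) = -2 (k(D, m) = -6 + (0*1 + 4) = -6 + (0 + 4) = -6 + 4 = -2)
-481 + k(f(5, 6), -12) = -481 - 2 = -483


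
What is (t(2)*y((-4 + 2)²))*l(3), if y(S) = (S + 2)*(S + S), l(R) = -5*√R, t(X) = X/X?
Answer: -240*√3 ≈ -415.69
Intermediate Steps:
t(X) = 1
y(S) = 2*S*(2 + S) (y(S) = (2 + S)*(2*S) = 2*S*(2 + S))
(t(2)*y((-4 + 2)²))*l(3) = (1*(2*(-4 + 2)²*(2 + (-4 + 2)²)))*(-5*√3) = (1*(2*(-2)²*(2 + (-2)²)))*(-5*√3) = (1*(2*4*(2 + 4)))*(-5*√3) = (1*(2*4*6))*(-5*√3) = (1*48)*(-5*√3) = 48*(-5*√3) = -240*√3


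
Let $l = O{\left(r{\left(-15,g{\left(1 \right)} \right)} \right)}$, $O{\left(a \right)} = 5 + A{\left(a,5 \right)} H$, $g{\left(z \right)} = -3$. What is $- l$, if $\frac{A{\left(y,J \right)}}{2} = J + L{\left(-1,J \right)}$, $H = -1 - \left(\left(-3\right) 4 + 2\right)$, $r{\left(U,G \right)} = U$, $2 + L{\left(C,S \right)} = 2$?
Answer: $-95$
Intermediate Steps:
$L{\left(C,S \right)} = 0$ ($L{\left(C,S \right)} = -2 + 2 = 0$)
$H = 9$ ($H = -1 - \left(-12 + 2\right) = -1 - -10 = -1 + 10 = 9$)
$A{\left(y,J \right)} = 2 J$ ($A{\left(y,J \right)} = 2 \left(J + 0\right) = 2 J$)
$O{\left(a \right)} = 95$ ($O{\left(a \right)} = 5 + 2 \cdot 5 \cdot 9 = 5 + 10 \cdot 9 = 5 + 90 = 95$)
$l = 95$
$- l = \left(-1\right) 95 = -95$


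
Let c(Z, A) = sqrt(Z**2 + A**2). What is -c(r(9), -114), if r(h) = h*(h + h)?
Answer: -6*sqrt(1090) ≈ -198.09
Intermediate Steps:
r(h) = 2*h**2 (r(h) = h*(2*h) = 2*h**2)
c(Z, A) = sqrt(A**2 + Z**2)
-c(r(9), -114) = -sqrt((-114)**2 + (2*9**2)**2) = -sqrt(12996 + (2*81)**2) = -sqrt(12996 + 162**2) = -sqrt(12996 + 26244) = -sqrt(39240) = -6*sqrt(1090)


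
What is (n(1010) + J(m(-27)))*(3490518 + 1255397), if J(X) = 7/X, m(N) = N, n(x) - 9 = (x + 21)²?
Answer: 136208629002445/27 ≈ 5.0448e+12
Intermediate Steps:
n(x) = 9 + (21 + x)² (n(x) = 9 + (x + 21)² = 9 + (21 + x)²)
(n(1010) + J(m(-27)))*(3490518 + 1255397) = ((9 + (21 + 1010)²) + 7/(-27))*(3490518 + 1255397) = ((9 + 1031²) + 7*(-1/27))*4745915 = ((9 + 1062961) - 7/27)*4745915 = (1062970 - 7/27)*4745915 = (28700183/27)*4745915 = 136208629002445/27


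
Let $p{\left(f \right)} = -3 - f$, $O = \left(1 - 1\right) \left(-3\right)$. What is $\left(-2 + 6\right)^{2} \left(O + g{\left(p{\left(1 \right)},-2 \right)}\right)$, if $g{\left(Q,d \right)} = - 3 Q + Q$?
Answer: $128$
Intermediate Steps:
$O = 0$ ($O = 0 \left(-3\right) = 0$)
$g{\left(Q,d \right)} = - 2 Q$
$\left(-2 + 6\right)^{2} \left(O + g{\left(p{\left(1 \right)},-2 \right)}\right) = \left(-2 + 6\right)^{2} \left(0 - 2 \left(-3 - 1\right)\right) = 4^{2} \left(0 - 2 \left(-3 - 1\right)\right) = 16 \left(0 - -8\right) = 16 \left(0 + 8\right) = 16 \cdot 8 = 128$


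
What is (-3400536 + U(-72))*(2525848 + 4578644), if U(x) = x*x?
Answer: -24122251121184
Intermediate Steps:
U(x) = x²
(-3400536 + U(-72))*(2525848 + 4578644) = (-3400536 + (-72)²)*(2525848 + 4578644) = (-3400536 + 5184)*7104492 = -3395352*7104492 = -24122251121184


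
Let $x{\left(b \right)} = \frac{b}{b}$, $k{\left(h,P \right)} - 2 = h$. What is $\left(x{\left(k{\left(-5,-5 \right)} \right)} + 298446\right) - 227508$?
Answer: $70939$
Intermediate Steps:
$k{\left(h,P \right)} = 2 + h$
$x{\left(b \right)} = 1$
$\left(x{\left(k{\left(-5,-5 \right)} \right)} + 298446\right) - 227508 = \left(1 + 298446\right) - 227508 = 298447 - 227508 = 70939$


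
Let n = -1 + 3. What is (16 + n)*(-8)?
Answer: -144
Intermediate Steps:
n = 2
(16 + n)*(-8) = (16 + 2)*(-8) = 18*(-8) = -144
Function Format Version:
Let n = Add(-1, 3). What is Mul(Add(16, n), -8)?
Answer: -144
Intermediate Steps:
n = 2
Mul(Add(16, n), -8) = Mul(Add(16, 2), -8) = Mul(18, -8) = -144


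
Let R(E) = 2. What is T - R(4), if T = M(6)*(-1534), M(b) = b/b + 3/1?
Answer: -6138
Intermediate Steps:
M(b) = 4 (M(b) = 1 + 3*1 = 1 + 3 = 4)
T = -6136 (T = 4*(-1534) = -6136)
T - R(4) = -6136 - 1*2 = -6136 - 2 = -6138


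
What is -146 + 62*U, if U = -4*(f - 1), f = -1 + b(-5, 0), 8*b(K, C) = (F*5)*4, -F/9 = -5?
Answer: -27550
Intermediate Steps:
F = 45 (F = -9*(-5) = 45)
b(K, C) = 225/2 (b(K, C) = ((45*5)*4)/8 = (225*4)/8 = (⅛)*900 = 225/2)
f = 223/2 (f = -1 + 225/2 = 223/2 ≈ 111.50)
U = -442 (U = -4*(223/2 - 1) = -4*221/2 = -442)
-146 + 62*U = -146 + 62*(-442) = -146 - 27404 = -27550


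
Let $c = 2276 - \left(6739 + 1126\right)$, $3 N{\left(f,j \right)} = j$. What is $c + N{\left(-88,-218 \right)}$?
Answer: $- \frac{16985}{3} \approx -5661.7$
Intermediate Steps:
$N{\left(f,j \right)} = \frac{j}{3}$
$c = -5589$ ($c = 2276 - 7865 = -5589$)
$c + N{\left(-88,-218 \right)} = -5589 + \frac{1}{3} \left(-218\right) = -5589 - \frac{218}{3} = - \frac{16985}{3}$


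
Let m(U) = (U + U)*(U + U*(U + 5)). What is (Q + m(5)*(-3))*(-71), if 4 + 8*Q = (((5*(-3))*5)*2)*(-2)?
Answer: 114523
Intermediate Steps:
m(U) = 2*U*(U + U*(5 + U)) (m(U) = (2*U)*(U + U*(5 + U)) = 2*U*(U + U*(5 + U)))
Q = 37 (Q = -1/2 + ((((5*(-3))*5)*2)*(-2))/8 = -1/2 + ((-15*5*2)*(-2))/8 = -1/2 + (-75*2*(-2))/8 = -1/2 + (-150*(-2))/8 = -1/2 + (1/8)*300 = -1/2 + 75/2 = 37)
(Q + m(5)*(-3))*(-71) = (37 + (2*5**2*(6 + 5))*(-3))*(-71) = (37 + (2*25*11)*(-3))*(-71) = (37 + 550*(-3))*(-71) = (37 - 1650)*(-71) = -1613*(-71) = 114523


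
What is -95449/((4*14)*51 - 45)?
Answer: -95449/2811 ≈ -33.956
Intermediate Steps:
-95449/((4*14)*51 - 45) = -95449/(56*51 - 45) = -95449/(2856 - 45) = -95449/2811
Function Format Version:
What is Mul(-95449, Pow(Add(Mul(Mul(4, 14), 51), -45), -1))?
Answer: Rational(-95449, 2811) ≈ -33.956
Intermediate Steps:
Mul(-95449, Pow(Add(Mul(Mul(4, 14), 51), -45), -1)) = Mul(-95449, Pow(Add(Mul(56, 51), -45), -1)) = Mul(-95449, Pow(Add(2856, -45), -1)) = Mul(-95449, Pow(2811, -1)) = Mul(-95449, Rational(1, 2811)) = Rational(-95449, 2811)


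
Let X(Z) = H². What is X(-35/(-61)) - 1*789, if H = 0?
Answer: -789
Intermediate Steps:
X(Z) = 0 (X(Z) = 0² = 0)
X(-35/(-61)) - 1*789 = 0 - 1*789 = 0 - 789 = -789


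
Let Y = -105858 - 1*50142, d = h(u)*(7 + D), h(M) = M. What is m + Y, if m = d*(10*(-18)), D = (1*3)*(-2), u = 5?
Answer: -156900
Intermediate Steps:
D = -6 (D = 3*(-2) = -6)
d = 5 (d = 5*(7 - 6) = 5*1 = 5)
Y = -156000 (Y = -105858 - 50142 = -156000)
m = -900 (m = 5*(10*(-18)) = 5*(-180) = -900)
m + Y = -900 - 156000 = -156900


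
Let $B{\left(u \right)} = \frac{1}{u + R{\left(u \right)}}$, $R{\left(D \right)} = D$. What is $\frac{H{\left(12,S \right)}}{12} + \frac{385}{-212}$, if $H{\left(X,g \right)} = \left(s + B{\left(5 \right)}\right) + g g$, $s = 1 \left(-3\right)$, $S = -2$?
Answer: $- \frac{10967}{6360} \approx -1.7244$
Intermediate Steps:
$B{\left(u \right)} = \frac{1}{2 u}$ ($B{\left(u \right)} = \frac{1}{u + u} = \frac{1}{2 u}$)
$s = -3$
$H{\left(X,g \right)} = - \frac{29}{10} + g^{2}$ ($H{\left(X,g \right)} = \left(-3 + \frac{1}{2 \cdot 5}\right) + g g = \left(-3 + \frac{1}{2} \cdot \frac{1}{5}\right) + g^{2} = \left(-3 + \frac{1}{10}\right) + g^{2} = - \frac{29}{10} + g^{2}$)
$\frac{H{\left(12,S \right)}}{12} + \frac{385}{-212} = \frac{- \frac{29}{10} + \left(-2\right)^{2}}{12} + \frac{385}{-212} = \left(- \frac{29}{10} + 4\right) \frac{1}{12} + 385 \left(- \frac{1}{212}\right) = \frac{11}{10} \cdot \frac{1}{12} - \frac{385}{212} = \frac{11}{120} - \frac{385}{212} = - \frac{10967}{6360}$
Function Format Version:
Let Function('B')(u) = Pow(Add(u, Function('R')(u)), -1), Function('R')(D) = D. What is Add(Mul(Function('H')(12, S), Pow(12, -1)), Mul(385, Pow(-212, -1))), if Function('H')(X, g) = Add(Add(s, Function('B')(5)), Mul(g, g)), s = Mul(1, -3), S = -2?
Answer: Rational(-10967, 6360) ≈ -1.7244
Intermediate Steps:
Function('B')(u) = Mul(Rational(1, 2), Pow(u, -1)) (Function('B')(u) = Pow(Add(u, u), -1) = Pow(Mul(2, u), -1) = Mul(Rational(1, 2), Pow(u, -1)))
s = -3
Function('H')(X, g) = Add(Rational(-29, 10), Pow(g, 2)) (Function('H')(X, g) = Add(Add(-3, Mul(Rational(1, 2), Pow(5, -1))), Mul(g, g)) = Add(Add(-3, Mul(Rational(1, 2), Rational(1, 5))), Pow(g, 2)) = Add(Add(-3, Rational(1, 10)), Pow(g, 2)) = Add(Rational(-29, 10), Pow(g, 2)))
Add(Mul(Function('H')(12, S), Pow(12, -1)), Mul(385, Pow(-212, -1))) = Add(Mul(Add(Rational(-29, 10), Pow(-2, 2)), Pow(12, -1)), Mul(385, Pow(-212, -1))) = Add(Mul(Add(Rational(-29, 10), 4), Rational(1, 12)), Mul(385, Rational(-1, 212))) = Add(Mul(Rational(11, 10), Rational(1, 12)), Rational(-385, 212)) = Add(Rational(11, 120), Rational(-385, 212)) = Rational(-10967, 6360)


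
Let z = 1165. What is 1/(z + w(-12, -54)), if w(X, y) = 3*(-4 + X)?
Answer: 1/1117 ≈ 0.00089526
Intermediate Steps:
w(X, y) = -12 + 3*X
1/(z + w(-12, -54)) = 1/(1165 + (-12 + 3*(-12))) = 1/(1165 + (-12 - 36)) = 1/(1165 - 48) = 1/1117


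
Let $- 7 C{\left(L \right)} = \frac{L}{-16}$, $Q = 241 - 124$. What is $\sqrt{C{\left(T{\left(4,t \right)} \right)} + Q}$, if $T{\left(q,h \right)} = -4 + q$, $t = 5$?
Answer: $3 \sqrt{13} \approx 10.817$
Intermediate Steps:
$Q = 117$
$C{\left(L \right)} = \frac{L}{112}$ ($C{\left(L \right)} = - \frac{L \frac{1}{-16}}{7} = - \frac{L \left(- \frac{1}{16}\right)}{7} = - \frac{\left(- \frac{1}{16}\right) L}{7} = \frac{L}{112}$)
$\sqrt{C{\left(T{\left(4,t \right)} \right)} + Q} = \sqrt{\frac{-4 + 4}{112} + 117} = \sqrt{\frac{1}{112} \cdot 0 + 117} = \sqrt{0 + 117} = \sqrt{117} = 3 \sqrt{13}$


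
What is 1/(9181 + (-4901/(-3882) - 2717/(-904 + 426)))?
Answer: 463899/4262279237 ≈ 0.00010884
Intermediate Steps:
1/(9181 + (-4901/(-3882) - 2717/(-904 + 426))) = 1/(9181 + (-4901*(-1/3882) - 2717/(-478))) = 1/(9181 + (4901/3882 - 2717*(-1/478))) = 1/(9181 + (4901/3882 + 2717/478)) = 1/(9181 + 3222518/463899) = 1/(4262279237/463899) = 463899/4262279237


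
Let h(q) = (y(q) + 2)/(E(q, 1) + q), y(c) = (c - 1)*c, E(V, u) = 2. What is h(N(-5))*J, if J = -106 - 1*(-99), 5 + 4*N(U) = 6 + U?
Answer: -28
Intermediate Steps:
N(U) = ¼ + U/4 (N(U) = -5/4 + (6 + U)/4 = -5/4 + (3/2 + U/4) = ¼ + U/4)
y(c) = c*(-1 + c) (y(c) = (-1 + c)*c = c*(-1 + c))
h(q) = (2 + q*(-1 + q))/(2 + q) (h(q) = (q*(-1 + q) + 2)/(2 + q) = (2 + q*(-1 + q))/(2 + q))
J = -7 (J = -106 + 99 = -7)
h(N(-5))*J = ((2 + (¼ + (¼)*(-5))*(-1 + (¼ + (¼)*(-5))))/(2 + (¼ + (¼)*(-5))))*(-7) = ((2 + (¼ - 5/4)*(-1 + (¼ - 5/4)))/(2 + (¼ - 5/4)))*(-7) = ((2 - (-1 - 1))/(2 - 1))*(-7) = ((2 - 1*(-2))/1)*(-7) = (1*(2 + 2))*(-7) = (1*4)*(-7) = 4*(-7) = -28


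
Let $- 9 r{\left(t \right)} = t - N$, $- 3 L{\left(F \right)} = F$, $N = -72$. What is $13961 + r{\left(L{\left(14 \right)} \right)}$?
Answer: $\frac{376745}{27} \approx 13954.0$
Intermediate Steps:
$L{\left(F \right)} = - \frac{F}{3}$
$r{\left(t \right)} = -8 - \frac{t}{9}$ ($r{\left(t \right)} = - \frac{t - -72}{9} = - \frac{t + 72}{9} = - \frac{72 + t}{9} = -8 - \frac{t}{9}$)
$13961 + r{\left(L{\left(14 \right)} \right)} = 13961 - \left(8 + \frac{\left(- \frac{1}{3}\right) 14}{9}\right) = 13961 - \frac{202}{27} = \frac{376745}{27}$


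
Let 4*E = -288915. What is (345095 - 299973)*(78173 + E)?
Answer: 536432897/2 ≈ 2.6822e+8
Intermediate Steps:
E = -288915/4 (E = (1/4)*(-288915) = -288915/4 ≈ -72229.)
(345095 - 299973)*(78173 + E) = (345095 - 299973)*(78173 - 288915/4) = 45122*(23777/4) = 536432897/2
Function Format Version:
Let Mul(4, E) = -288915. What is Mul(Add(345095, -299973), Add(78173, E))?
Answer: Rational(536432897, 2) ≈ 2.6822e+8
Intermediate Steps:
E = Rational(-288915, 4) (E = Mul(Rational(1, 4), -288915) = Rational(-288915, 4) ≈ -72229.)
Mul(Add(345095, -299973), Add(78173, E)) = Mul(Add(345095, -299973), Add(78173, Rational(-288915, 4))) = Mul(45122, Rational(23777, 4)) = Rational(536432897, 2)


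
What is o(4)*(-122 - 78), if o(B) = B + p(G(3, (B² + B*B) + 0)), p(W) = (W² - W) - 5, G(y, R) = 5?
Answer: -3800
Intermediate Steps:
p(W) = -5 + W² - W
o(B) = 15 + B (o(B) = B + (-5 + 5² - 1*5) = B + (-5 + 25 - 5) = B + 15 = 15 + B)
o(4)*(-122 - 78) = (15 + 4)*(-122 - 78) = 19*(-200) = -3800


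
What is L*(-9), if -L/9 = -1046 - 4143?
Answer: -420309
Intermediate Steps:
L = 46701 (L = -9*(-1046 - 4143) = -9*(-5189) = 46701)
L*(-9) = 46701*(-9) = -420309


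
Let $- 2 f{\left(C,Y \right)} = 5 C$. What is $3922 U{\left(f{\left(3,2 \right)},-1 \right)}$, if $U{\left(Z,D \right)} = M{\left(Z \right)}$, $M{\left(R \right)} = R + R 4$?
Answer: $-147075$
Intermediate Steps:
$M{\left(R \right)} = 5 R$ ($M{\left(R \right)} = R + 4 R = 5 R$)
$f{\left(C,Y \right)} = - \frac{5 C}{2}$
$U{\left(Z,D \right)} = 5 Z$
$3922 U{\left(f{\left(3,2 \right)},-1 \right)} = 3922 \cdot 5 \left(\left(- \frac{5}{2}\right) 3\right) = 3922 \cdot 5 \left(- \frac{15}{2}\right) = 3922 \left(- \frac{75}{2}\right) = -147075$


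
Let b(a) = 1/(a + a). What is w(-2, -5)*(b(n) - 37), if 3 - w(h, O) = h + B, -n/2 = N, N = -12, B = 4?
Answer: -1775/48 ≈ -36.979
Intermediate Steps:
n = 24 (n = -2*(-12) = 24)
b(a) = 1/(2*a)
w(h, O) = -1 - h (w(h, O) = 3 - (h + 4) = 3 - (4 + h) = 3 + (-4 - h) = -1 - h)
w(-2, -5)*(b(n) - 37) = (-1 - 1*(-2))*((½)/24 - 37) = (-1 + 2)*((½)*(1/24) - 37) = 1*(1/48 - 37) = 1*(-1775/48) = -1775/48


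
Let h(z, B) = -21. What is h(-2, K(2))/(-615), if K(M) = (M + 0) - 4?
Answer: 7/205 ≈ 0.034146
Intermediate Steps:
K(M) = -4 + M (K(M) = M - 4 = -4 + M)
h(-2, K(2))/(-615) = -21/(-615) = -21*(-1/615) = 7/205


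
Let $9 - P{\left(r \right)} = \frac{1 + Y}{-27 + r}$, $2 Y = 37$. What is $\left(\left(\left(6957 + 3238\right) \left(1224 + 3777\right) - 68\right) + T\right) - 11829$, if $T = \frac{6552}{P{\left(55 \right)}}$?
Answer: $\frac{7900983494}{155} \approx 5.0974 \cdot 10^{7}$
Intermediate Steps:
$Y = \frac{37}{2}$ ($Y = \frac{1}{2} \cdot 37 = \frac{37}{2} \approx 18.5$)
$P{\left(r \right)} = 9 - \frac{39}{2 \left(-27 + r\right)}$ ($P{\left(r \right)} = 9 - \frac{1 + \frac{37}{2}}{-27 + r} = 9 - \frac{39}{2 \left(-27 + r\right)}$)
$T = \frac{122304}{155}$ ($T = \frac{6552}{\frac{3}{2} \frac{1}{-27 + 55} \left(-175 + 6 \cdot 55\right)} = \frac{6552}{\frac{3}{2} \cdot \frac{1}{28} \left(-175 + 330\right)} = \frac{6552}{\frac{3}{2} \cdot \frac{1}{28} \cdot 155} = \frac{6552}{\frac{465}{56}} = 6552 \cdot \frac{56}{465} = \frac{122304}{155} \approx 789.06$)
$\left(\left(\left(6957 + 3238\right) \left(1224 + 3777\right) - 68\right) + T\right) - 11829 = \left(\left(\left(6957 + 3238\right) \left(1224 + 3777\right) - 68\right) + \frac{122304}{155}\right) - 11829 = \left(\left(10195 \cdot 5001 - 68\right) + \frac{122304}{155}\right) - 11829 = \left(\left(50985195 - 68\right) + \frac{122304}{155}\right) - 11829 = \left(50985127 + \frac{122304}{155}\right) - 11829 = \frac{7902816989}{155} - 11829 = \frac{7900983494}{155}$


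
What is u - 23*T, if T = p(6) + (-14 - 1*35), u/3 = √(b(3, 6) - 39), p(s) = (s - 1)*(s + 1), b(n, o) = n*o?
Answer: 322 + 3*I*√21 ≈ 322.0 + 13.748*I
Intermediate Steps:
p(s) = (1 + s)*(-1 + s) (p(s) = (-1 + s)*(1 + s) = (1 + s)*(-1 + s))
u = 3*I*√21 (u = 3*√(3*6 - 39) = 3*√(18 - 39) = 3*√(-21) = 3*(I*√21) = 3*I*√21 ≈ 13.748*I)
T = -14 (T = (-1 + 6²) + (-14 - 1*35) = (-1 + 36) + (-14 - 35) = 35 - 49 = -14)
u - 23*T = 3*I*√21 - 23*(-14) = 3*I*√21 + 322 = 322 + 3*I*√21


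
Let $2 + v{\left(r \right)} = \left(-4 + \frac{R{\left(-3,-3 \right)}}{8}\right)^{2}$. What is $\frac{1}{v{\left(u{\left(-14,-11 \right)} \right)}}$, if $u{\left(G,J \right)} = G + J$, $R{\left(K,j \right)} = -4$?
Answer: $\frac{4}{73} \approx 0.054795$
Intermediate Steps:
$v{\left(r \right)} = \frac{73}{4}$ ($v{\left(r \right)} = -2 + \left(-4 - \frac{4}{8}\right)^{2} = -2 + \left(-4 - \frac{1}{2}\right)^{2} = -2 + \left(- \frac{9}{2}\right)^{2} = -2 + \frac{81}{4} = \frac{73}{4}$)
$\frac{1}{v{\left(u{\left(-14,-11 \right)} \right)}} = \frac{1}{\frac{73}{4}} = \frac{4}{73}$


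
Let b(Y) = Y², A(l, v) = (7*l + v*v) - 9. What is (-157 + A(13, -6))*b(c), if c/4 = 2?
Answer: -2496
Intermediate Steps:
c = 8 (c = 4*2 = 8)
A(l, v) = -9 + v² + 7*l (A(l, v) = (7*l + v²) - 9 = (v² + 7*l) - 9 = -9 + v² + 7*l)
(-157 + A(13, -6))*b(c) = (-157 + (-9 + (-6)² + 7*13))*8² = (-157 + (-9 + 36 + 91))*64 = (-157 + 118)*64 = -39*64 = -2496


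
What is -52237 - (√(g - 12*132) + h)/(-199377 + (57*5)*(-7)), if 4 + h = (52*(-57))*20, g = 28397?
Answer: -2629782112/50343 + √26813/201372 ≈ -52237.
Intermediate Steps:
h = -59284 (h = -4 + (52*(-57))*20 = -4 - 2964*20 = -4 - 59280 = -59284)
-52237 - (√(g - 12*132) + h)/(-199377 + (57*5)*(-7)) = -52237 - (√(28397 - 12*132) - 59284)/(-199377 + (57*5)*(-7)) = -52237 - (√(28397 - 1584) - 59284)/(-199377 + 285*(-7)) = -52237 - (√26813 - 59284)/(-199377 - 1995) = -52237 - (-59284 + √26813)/(-201372) = -52237 - (-59284 + √26813)*(-1)/201372 = -52237 - (14821/50343 - √26813/201372) = -52237 + (-14821/50343 + √26813/201372) = -2629782112/50343 + √26813/201372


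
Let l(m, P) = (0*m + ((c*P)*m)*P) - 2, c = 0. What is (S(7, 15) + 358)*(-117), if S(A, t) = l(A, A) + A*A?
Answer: -47385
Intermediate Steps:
l(m, P) = -2 (l(m, P) = (0*m + ((0*P)*m)*P) - 2 = (0 + (0*m)*P) - 2 = (0 + 0*P) - 2 = (0 + 0) - 2 = 0 - 2 = -2)
S(A, t) = -2 + A**2 (S(A, t) = -2 + A*A = -2 + A**2)
(S(7, 15) + 358)*(-117) = ((-2 + 7**2) + 358)*(-117) = ((-2 + 49) + 358)*(-117) = (47 + 358)*(-117) = 405*(-117) = -47385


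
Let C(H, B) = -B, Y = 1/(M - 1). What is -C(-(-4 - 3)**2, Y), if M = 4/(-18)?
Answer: -9/11 ≈ -0.81818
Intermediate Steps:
M = -2/9 (M = 4*(-1/18) = -2/9 ≈ -0.22222)
Y = -9/11 (Y = 1/(-2/9 - 1) = 1/(-11/9) = -9/11 ≈ -0.81818)
-C(-(-4 - 3)**2, Y) = -(-1)*(-9)/11 = -1*9/11 = -9/11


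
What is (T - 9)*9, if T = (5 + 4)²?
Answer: 648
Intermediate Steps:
T = 81 (T = 9² = 81)
(T - 9)*9 = (81 - 9)*9 = 72*9 = 648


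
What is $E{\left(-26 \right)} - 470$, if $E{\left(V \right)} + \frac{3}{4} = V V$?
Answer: $\frac{821}{4} \approx 205.25$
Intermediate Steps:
$E{\left(V \right)} = - \frac{3}{4} + V^{2}$ ($E{\left(V \right)} = - \frac{3}{4} + V V = - \frac{3}{4} + V^{2}$)
$E{\left(-26 \right)} - 470 = \left(- \frac{3}{4} + \left(-26\right)^{2}\right) - 470 = \left(- \frac{3}{4} + 676\right) - 470 = \frac{2701}{4} - 470 = \frac{821}{4}$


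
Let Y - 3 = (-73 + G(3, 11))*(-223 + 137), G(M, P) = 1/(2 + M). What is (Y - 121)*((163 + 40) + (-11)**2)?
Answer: 9951336/5 ≈ 1.9903e+6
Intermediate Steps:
Y = 31319/5 (Y = 3 + (-73 + 1/(2 + 3))*(-223 + 137) = 3 + (-73 + 1/5)*(-86) = 3 - 364/5*(-86) = 3 + 31304/5 = 31319/5 ≈ 6263.8)
(Y - 121)*((163 + 40) + (-11)**2) = (31319/5 - 121)*((163 + 40) + (-11)**2) = 30714*(203 + 121)/5 = (30714/5)*324 = 9951336/5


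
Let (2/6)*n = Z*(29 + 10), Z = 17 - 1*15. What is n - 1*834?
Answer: -600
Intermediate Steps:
Z = 2 (Z = 17 - 15 = 2)
n = 234 (n = 3*(2*(29 + 10)) = 3*(2*39) = 3*78 = 234)
n - 1*834 = 234 - 1*834 = 234 - 834 = -600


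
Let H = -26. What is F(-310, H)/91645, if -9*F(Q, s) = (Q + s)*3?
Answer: 112/91645 ≈ 0.0012221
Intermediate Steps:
F(Q, s) = -Q/3 - s/3 (F(Q, s) = -(Q + s)*3/9 = -(3*Q + 3*s)/9 = -Q/3 - s/3)
F(-310, H)/91645 = (-⅓*(-310) - ⅓*(-26))/91645 = (310/3 + 26/3)*(1/91645) = 112*(1/91645) = 112/91645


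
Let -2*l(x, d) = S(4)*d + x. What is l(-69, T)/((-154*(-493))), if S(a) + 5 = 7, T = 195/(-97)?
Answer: 7083/14728868 ≈ 0.00048089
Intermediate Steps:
T = -195/97 (T = 195*(-1/97) = -195/97 ≈ -2.0103)
S(a) = 2 (S(a) = -5 + 7 = 2)
l(x, d) = -d - x/2 (l(x, d) = -(2*d + x)/2 = -(x + 2*d)/2 = -d - x/2)
l(-69, T)/((-154*(-493))) = (-1*(-195/97) - 1/2*(-69))/((-154*(-493))) = (195/97 + 69/2)/75922 = (7083/194)*(1/75922) = 7083/14728868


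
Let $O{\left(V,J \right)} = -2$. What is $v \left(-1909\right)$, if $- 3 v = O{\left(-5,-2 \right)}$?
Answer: $- \frac{3818}{3} \approx -1272.7$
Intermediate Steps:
$v = \frac{2}{3}$ ($v = \left(- \frac{1}{3}\right) \left(-2\right) = \frac{2}{3} \approx 0.66667$)
$v \left(-1909\right) = \frac{2}{3} \left(-1909\right) = - \frac{3818}{3}$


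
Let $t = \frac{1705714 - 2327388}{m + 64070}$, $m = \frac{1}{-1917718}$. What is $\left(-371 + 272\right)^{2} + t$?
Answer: $\frac{1203038956910527}{122868192259} \approx 9791.3$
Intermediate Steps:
$m = - \frac{1}{1917718} \approx -5.2145 \cdot 10^{-7}$
$t = - \frac{1192195419932}{122868192259}$ ($t = \frac{1705714 - 2327388}{- \frac{1}{1917718} + 64070} = - \frac{621674}{\frac{122868192259}{1917718}} = \left(-621674\right) \frac{1917718}{122868192259} = - \frac{1192195419932}{122868192259} \approx -9.703$)
$\left(-371 + 272\right)^{2} + t = \left(-371 + 272\right)^{2} - \frac{1192195419932}{122868192259} = \left(-99\right)^{2} - \frac{1192195419932}{122868192259} = 9801 - \frac{1192195419932}{122868192259} = \frac{1203038956910527}{122868192259}$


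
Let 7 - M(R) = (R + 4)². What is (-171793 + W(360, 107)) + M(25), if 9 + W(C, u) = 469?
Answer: -172167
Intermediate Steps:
W(C, u) = 460 (W(C, u) = -9 + 469 = 460)
M(R) = 7 - (4 + R)² (M(R) = 7 - (R + 4)² = 7 - (4 + R)²)
(-171793 + W(360, 107)) + M(25) = (-171793 + 460) + (7 - (4 + 25)²) = -171333 + (7 - 1*29²) = -171333 + (7 - 1*841) = -171333 + (7 - 841) = -171333 - 834 = -172167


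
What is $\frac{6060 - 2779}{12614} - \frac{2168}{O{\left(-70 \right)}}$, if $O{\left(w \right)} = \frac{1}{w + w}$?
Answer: $\frac{225212033}{742} \approx 3.0352 \cdot 10^{5}$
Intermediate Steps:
$O{\left(w \right)} = \frac{1}{2 w}$
$\frac{6060 - 2779}{12614} - \frac{2168}{O{\left(-70 \right)}} = \frac{6060 - 2779}{12614} - \frac{2168}{\frac{1}{2} \frac{1}{-70}} = \left(6060 - 2779\right) \frac{1}{12614} - \frac{2168}{\frac{1}{2} \left(- \frac{1}{70}\right)} = 3281 \cdot \frac{1}{12614} - \frac{2168}{- \frac{1}{140}} = \frac{193}{742} - -303520 = \frac{193}{742} + 303520 = \frac{225212033}{742}$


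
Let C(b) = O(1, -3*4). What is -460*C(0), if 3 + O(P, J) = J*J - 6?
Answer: -62100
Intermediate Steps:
O(P, J) = -9 + J**2 (O(P, J) = -3 + (J*J - 6) = -3 + (J**2 - 6) = -3 + (-6 + J**2) = -9 + J**2)
C(b) = 135 (C(b) = -9 + (-3*4)**2 = -9 + (-12)**2 = -9 + 144 = 135)
-460*C(0) = -460*135 = -62100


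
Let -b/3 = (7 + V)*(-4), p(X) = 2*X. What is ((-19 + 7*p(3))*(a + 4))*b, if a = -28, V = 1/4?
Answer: -48024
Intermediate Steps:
V = ¼ ≈ 0.25000
b = 87 (b = -3*(7 + ¼)*(-4) = -87*(-4)/4 = -3*(-29) = 87)
((-19 + 7*p(3))*(a + 4))*b = ((-19 + 7*(2*3))*(-28 + 4))*87 = ((-19 + 7*6)*(-24))*87 = ((-19 + 42)*(-24))*87 = (23*(-24))*87 = -552*87 = -48024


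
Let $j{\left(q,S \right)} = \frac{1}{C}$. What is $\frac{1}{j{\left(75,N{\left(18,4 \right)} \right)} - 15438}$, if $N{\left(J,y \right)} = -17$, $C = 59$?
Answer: $- \frac{59}{910841} \approx -6.4775 \cdot 10^{-5}$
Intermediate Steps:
$j{\left(q,S \right)} = \frac{1}{59}$
$\frac{1}{j{\left(75,N{\left(18,4 \right)} \right)} - 15438} = \frac{1}{\frac{1}{59} - 15438} = \frac{1}{- \frac{910841}{59}} = - \frac{59}{910841}$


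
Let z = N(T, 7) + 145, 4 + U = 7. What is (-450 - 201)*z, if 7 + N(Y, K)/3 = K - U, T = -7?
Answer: -88536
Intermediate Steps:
U = 3 (U = -4 + 7 = 3)
N(Y, K) = -30 + 3*K (N(Y, K) = -21 + 3*(K - 1*3) = -21 + 3*(K - 3) = -21 + 3*(-3 + K) = -21 + (-9 + 3*K) = -30 + 3*K)
z = 136 (z = (-30 + 3*7) + 145 = (-30 + 21) + 145 = -9 + 145 = 136)
(-450 - 201)*z = (-450 - 201)*136 = -651*136 = -88536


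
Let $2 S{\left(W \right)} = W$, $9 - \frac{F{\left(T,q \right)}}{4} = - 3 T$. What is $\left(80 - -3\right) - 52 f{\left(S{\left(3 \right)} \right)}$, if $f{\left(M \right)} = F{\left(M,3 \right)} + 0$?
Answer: $-2725$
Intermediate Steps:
$F{\left(T,q \right)} = 36 + 12 T$ ($F{\left(T,q \right)} = 36 - 4 \left(- 3 T\right) = 36 + 12 T$)
$S{\left(W \right)} = \frac{W}{2}$
$f{\left(M \right)} = 36 + 12 M$ ($f{\left(M \right)} = \left(36 + 12 M\right) + 0 = 36 + 12 M$)
$\left(80 - -3\right) - 52 f{\left(S{\left(3 \right)} \right)} = \left(80 - -3\right) - 52 \left(36 + 12 \cdot \frac{1}{2} \cdot 3\right) = \left(80 + 3\right) - 52 \left(36 + 12 \cdot \frac{3}{2}\right) = 83 - 52 \left(36 + 18\right) = 83 - 2808 = -2725$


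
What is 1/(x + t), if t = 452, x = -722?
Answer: -1/270 ≈ -0.0037037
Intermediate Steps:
1/(x + t) = 1/(-722 + 452) = 1/(-270) = -1/270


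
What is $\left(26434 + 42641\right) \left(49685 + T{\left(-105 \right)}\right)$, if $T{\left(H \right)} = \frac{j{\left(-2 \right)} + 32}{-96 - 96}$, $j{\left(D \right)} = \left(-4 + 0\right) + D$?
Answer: $\frac{109823424675}{32} \approx 3.432 \cdot 10^{9}$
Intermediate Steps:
$j{\left(D \right)} = -4 + D$
$T{\left(H \right)} = - \frac{13}{96}$ ($T{\left(H \right)} = \frac{\left(-4 - 2\right) + 32}{-96 - 96} = \frac{-6 + 32}{-192} = 26 \left(- \frac{1}{192}\right) = - \frac{13}{96}$)
$\left(26434 + 42641\right) \left(49685 + T{\left(-105 \right)}\right) = \left(26434 + 42641\right) \left(49685 - \frac{13}{96}\right) = 69075 \cdot \frac{4769747}{96} = \frac{109823424675}{32}$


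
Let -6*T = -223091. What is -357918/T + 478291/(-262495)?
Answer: -3585093743/313156535 ≈ -11.448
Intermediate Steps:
T = 223091/6 (T = -⅙*(-223091) = 223091/6 ≈ 37182.)
-357918/T + 478291/(-262495) = -357918/223091/6 + 478291/(-262495) = -357918*6/223091 + 478291*(-1/262495) = -11484/1193 - 478291/262495 = -3585093743/313156535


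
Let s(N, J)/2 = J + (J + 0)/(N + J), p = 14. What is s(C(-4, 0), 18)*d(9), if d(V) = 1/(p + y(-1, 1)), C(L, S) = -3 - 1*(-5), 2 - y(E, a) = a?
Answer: 63/25 ≈ 2.5200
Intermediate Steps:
y(E, a) = 2 - a
C(L, S) = 2 (C(L, S) = -3 + 5 = 2)
s(N, J) = 2*J + 2*J/(J + N) (s(N, J) = 2*(J + (J + 0)/(N + J)) = 2*(J + J/(J + N)) = 2*J + 2*J/(J + N))
d(V) = 1/15 (d(V) = 1/(14 + (2 - 1*1)) = 1/(14 + (2 - 1)) = 1/(14 + 1) = 1/15)
s(C(-4, 0), 18)*d(9) = (2*18*(1 + 18 + 2)/(18 + 2))*(1/15) = (2*18*21/20)*(1/15) = (2*18*(1/20)*21)*(1/15) = (189/5)*(1/15) = 63/25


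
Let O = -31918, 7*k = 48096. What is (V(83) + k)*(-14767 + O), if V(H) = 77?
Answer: -2270524975/7 ≈ -3.2436e+8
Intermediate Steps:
k = 48096/7 (k = (⅐)*48096 = 48096/7 ≈ 6870.9)
(V(83) + k)*(-14767 + O) = (77 + 48096/7)*(-14767 - 31918) = (48635/7)*(-46685) = -2270524975/7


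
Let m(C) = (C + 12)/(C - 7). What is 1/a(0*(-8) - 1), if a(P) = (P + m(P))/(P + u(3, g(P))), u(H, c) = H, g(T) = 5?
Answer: -16/19 ≈ -0.84210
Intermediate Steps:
m(C) = (12 + C)/(-7 + C)
a(P) = (P + (12 + P)/(-7 + P))/(3 + P) (a(P) = (P + (12 + P)/(-7 + P))/(P + 3) = (P + (12 + P)/(-7 + P))/(3 + P))
1/a(0*(-8) - 1) = 1/((12 + (0*(-8) - 1) + (0*(-8) - 1)*(-7 + (0*(-8) - 1)))/((-7 + (0*(-8) - 1))*(3 + (0*(-8) - 1)))) = 1/((12 + (0 - 1) + (0 - 1)*(-7 + (0 - 1)))/((-7 + (0 - 1))*(3 + (0 - 1)))) = 1/((12 - 1 - (-7 - 1))/((-7 - 1)*(3 - 1))) = 1/((12 - 1 - 1*(-8))/(-8*2)) = 1/(-1/8*1/2*(12 - 1 + 8)) = 1/(-1/8*1/2*19) = 1/(-19/16) = -16/19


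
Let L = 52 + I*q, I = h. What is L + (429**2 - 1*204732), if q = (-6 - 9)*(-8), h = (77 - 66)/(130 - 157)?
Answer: -186191/9 ≈ -20688.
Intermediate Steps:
h = -11/27 (h = 11/(-27) = 11*(-1/27) = -11/27 ≈ -0.40741)
I = -11/27 ≈ -0.40741
q = 120 (q = -15*(-8) = 120)
L = 28/9 (L = 52 - 11/27*120 = 52 - 440/9 = 28/9 ≈ 3.1111)
L + (429**2 - 1*204732) = 28/9 + (429**2 - 1*204732) = 28/9 + (184041 - 204732) = 28/9 - 20691 = -186191/9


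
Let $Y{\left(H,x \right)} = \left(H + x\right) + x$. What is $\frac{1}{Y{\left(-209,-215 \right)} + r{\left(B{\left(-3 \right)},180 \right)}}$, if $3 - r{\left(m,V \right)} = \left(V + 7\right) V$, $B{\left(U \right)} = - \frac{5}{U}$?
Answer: $- \frac{1}{34296} \approx -2.9158 \cdot 10^{-5}$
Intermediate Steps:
$r{\left(m,V \right)} = 3 - V \left(7 + V\right)$ ($r{\left(m,V \right)} = 3 - \left(V + 7\right) V = 3 - \left(7 + V\right) V = 3 - V \left(7 + V\right)$)
$Y{\left(H,x \right)} = H + 2 x$
$\frac{1}{Y{\left(-209,-215 \right)} + r{\left(B{\left(-3 \right)},180 \right)}} = \frac{1}{\left(-209 + 2 \left(-215\right)\right) - 33657} = \frac{1}{\left(-209 - 430\right) - 33657} = \frac{1}{-639 - 33657} = \frac{1}{-34296} = - \frac{1}{34296}$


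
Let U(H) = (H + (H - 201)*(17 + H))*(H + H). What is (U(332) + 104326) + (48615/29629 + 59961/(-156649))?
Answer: 142406887222740656/4641353221 ≈ 3.0682e+7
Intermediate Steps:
U(H) = 2*H*(H + (-201 + H)*(17 + H)) (U(H) = (H + (-201 + H)*(17 + H))*(2*H) = 2*H*(H + (-201 + H)*(17 + H)))
(U(332) + 104326) + (48615/29629 + 59961/(-156649)) = (2*332*(-3417 + 332² - 183*332) + 104326) + (48615/29629 + 59961/(-156649)) = (2*332*(-3417 + 110224 - 60756) + 104326) + (48615*(1/29629) + 59961*(-1/156649)) = (2*332*46051 + 104326) + (48615/29629 - 59961/156649) = (30577864 + 104326) + 5838906666/4641353221 = 30682190 + 5838906666/4641353221 = 142406887222740656/4641353221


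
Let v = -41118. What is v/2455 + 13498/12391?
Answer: -476355548/30419905 ≈ -15.659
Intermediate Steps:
v/2455 + 13498/12391 = -41118/2455 + 13498/12391 = -476355548/30419905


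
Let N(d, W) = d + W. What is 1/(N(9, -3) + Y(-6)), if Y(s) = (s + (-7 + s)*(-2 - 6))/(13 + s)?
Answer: 1/20 ≈ 0.050000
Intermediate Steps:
Y(s) = (56 - 7*s)/(13 + s) (Y(s) = (s + (-7 + s)*(-8))/(13 + s) = (s + (56 - 8*s))/(13 + s) = (56 - 7*s)/(13 + s))
N(d, W) = W + d
1/(N(9, -3) + Y(-6)) = 1/((-3 + 9) + 7*(8 - 1*(-6))/(13 - 6)) = 1/(6 + 7*(8 + 6)/7) = 1/(6 + 7*(⅐)*14) = 1/(6 + 14) = 1/20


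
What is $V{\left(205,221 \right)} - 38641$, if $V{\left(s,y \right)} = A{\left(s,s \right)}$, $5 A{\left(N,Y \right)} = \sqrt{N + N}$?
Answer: $-38641 + \frac{\sqrt{410}}{5} \approx -38637.0$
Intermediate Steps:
$A{\left(N,Y \right)} = \frac{\sqrt{2} \sqrt{N}}{5}$ ($A{\left(N,Y \right)} = \frac{\sqrt{N + N}}{5} = \frac{\sqrt{2 N}}{5} = \frac{\sqrt{2} \sqrt{N}}{5}$)
$V{\left(s,y \right)} = \frac{\sqrt{2} \sqrt{s}}{5}$
$V{\left(205,221 \right)} - 38641 = \frac{\sqrt{2} \sqrt{205}}{5} - 38641 = \frac{\sqrt{410}}{5} - 38641 = -38641 + \frac{\sqrt{410}}{5}$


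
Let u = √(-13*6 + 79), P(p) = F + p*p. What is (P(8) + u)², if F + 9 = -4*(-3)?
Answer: 4624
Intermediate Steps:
F = 3 (F = -9 - 4*(-3) = -9 + 12 = 3)
P(p) = 3 + p² (P(p) = 3 + p*p = 3 + p²)
u = 1 (u = √(-78 + 79) = √1 = 1)
(P(8) + u)² = ((3 + 8²) + 1)² = ((3 + 64) + 1)² = (67 + 1)² = 68² = 4624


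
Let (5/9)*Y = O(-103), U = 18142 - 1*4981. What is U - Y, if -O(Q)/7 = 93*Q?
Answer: -537672/5 ≈ -1.0753e+5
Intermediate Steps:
U = 13161 (U = 18142 - 4981 = 13161)
O(Q) = -651*Q
Y = 603477/5 (Y = 9*(-651*(-103))/5 = (9/5)*67053 = 603477/5 ≈ 1.2070e+5)
U - Y = 13161 - 1*603477/5 = 13161 - 603477/5 = -537672/5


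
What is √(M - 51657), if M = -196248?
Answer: 3*I*√27545 ≈ 497.9*I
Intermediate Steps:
√(M - 51657) = √(-196248 - 51657) = √(-247905) = 3*I*√27545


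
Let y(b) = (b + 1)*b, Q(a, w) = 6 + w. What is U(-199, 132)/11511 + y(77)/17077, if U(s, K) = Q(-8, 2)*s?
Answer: 41948482/196573347 ≈ 0.21340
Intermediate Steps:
y(b) = b*(1 + b) (y(b) = (1 + b)*b = b*(1 + b))
U(s, K) = 8*s (U(s, K) = (6 + 2)*s = 8*s)
U(-199, 132)/11511 + y(77)/17077 = (8*(-199))/11511 + (77*(1 + 77))/17077 = -1592*1/11511 + (77*78)*(1/17077) = -1592/11511 + 6006*(1/17077) = -1592/11511 + 6006/17077 = 41948482/196573347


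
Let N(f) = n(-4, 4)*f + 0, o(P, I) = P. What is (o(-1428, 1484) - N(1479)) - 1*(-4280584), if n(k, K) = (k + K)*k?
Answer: 4279156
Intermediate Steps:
n(k, K) = k*(K + k) (n(k, K) = (K + k)*k = k*(K + k))
N(f) = 0 (N(f) = (-4*(4 - 4))*f + 0 = (-4*0)*f + 0 = 0*f + 0 = 0 + 0 = 0)
(o(-1428, 1484) - N(1479)) - 1*(-4280584) = (-1428 - 1*0) - 1*(-4280584) = (-1428 + 0) + 4280584 = -1428 + 4280584 = 4279156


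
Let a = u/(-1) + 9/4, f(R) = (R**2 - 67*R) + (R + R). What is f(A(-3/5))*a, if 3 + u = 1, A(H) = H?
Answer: 4182/25 ≈ 167.28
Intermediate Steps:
f(R) = R**2 - 65*R (f(R) = (R**2 - 67*R) + 2*R = R**2 - 65*R)
u = -2 (u = -3 + 1 = -2)
a = 17/4 (a = -2/(-1) + 9/4 = -2*(-1) + 9*(1/4) = 2 + 9/4 = 17/4 ≈ 4.2500)
f(A(-3/5))*a = ((-3/5)*(-65 - 3/5))*(17/4) = ((-3*1/5)*(-65 - 3*1/5))*(17/4) = -3*(-65 - 3/5)/5*(17/4) = -3/5*(-328/5)*(17/4) = (984/25)*(17/4) = 4182/25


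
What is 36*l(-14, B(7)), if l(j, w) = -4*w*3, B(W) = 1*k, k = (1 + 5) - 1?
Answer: -2160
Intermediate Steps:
k = 5 (k = 6 - 1 = 5)
B(W) = 5 (B(W) = 1*5 = 5)
l(j, w) = -12*w
36*l(-14, B(7)) = 36*(-12*5) = 36*(-60) = -2160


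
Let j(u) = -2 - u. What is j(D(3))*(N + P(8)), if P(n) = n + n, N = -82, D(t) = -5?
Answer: -198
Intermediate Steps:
P(n) = 2*n
j(D(3))*(N + P(8)) = (-2 - 1*(-5))*(-82 + 2*8) = (-2 + 5)*(-82 + 16) = 3*(-66) = -198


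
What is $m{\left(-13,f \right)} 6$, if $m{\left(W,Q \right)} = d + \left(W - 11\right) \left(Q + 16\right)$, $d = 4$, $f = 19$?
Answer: $-5016$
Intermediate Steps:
$m{\left(W,Q \right)} = 4 + \left(-11 + W\right) \left(16 + Q\right)$ ($m{\left(W,Q \right)} = 4 + \left(W - 11\right) \left(Q + 16\right) = 4 + \left(-11 + W\right) \left(16 + Q\right)$)
$m{\left(-13,f \right)} 6 = \left(-172 - 209 + 16 \left(-13\right) + 19 \left(-13\right)\right) 6 = \left(-172 - 209 - 208 - 247\right) 6 = \left(-836\right) 6 = -5016$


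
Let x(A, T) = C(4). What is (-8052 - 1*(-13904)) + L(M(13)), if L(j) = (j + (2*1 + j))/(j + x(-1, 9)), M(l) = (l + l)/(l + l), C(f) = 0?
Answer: 5856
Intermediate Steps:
M(l) = 1 (M(l) = (2*l)/((2*l)) = (2*l)*(1/(2*l)) = 1)
x(A, T) = 0
L(j) = (2 + 2*j)/j (L(j) = (j + (2*1 + j))/(j + 0) = (j + (2 + j))/j = (2 + 2*j)/j)
(-8052 - 1*(-13904)) + L(M(13)) = (-8052 - 1*(-13904)) + (2 + 2/1) = (-8052 + 13904) + (2 + 2*1) = 5852 + (2 + 2) = 5852 + 4 = 5856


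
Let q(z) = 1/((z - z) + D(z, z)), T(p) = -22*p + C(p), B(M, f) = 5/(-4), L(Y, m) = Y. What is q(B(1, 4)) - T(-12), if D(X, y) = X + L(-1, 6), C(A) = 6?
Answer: -2434/9 ≈ -270.44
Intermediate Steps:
B(M, f) = -5/4 (B(M, f) = 5*(-¼) = -5/4)
D(X, y) = -1 + X (D(X, y) = X - 1 = -1 + X)
T(p) = 6 - 22*p (T(p) = -22*p + 6 = 6 - 22*p)
q(z) = 1/(-1 + z) (q(z) = 1/((z - z) + (-1 + z)) = 1/(0 + (-1 + z)) = 1/(-1 + z))
q(B(1, 4)) - T(-12) = 1/(-1 - 5/4) - (6 - 22*(-12)) = 1/(-9/4) - (6 + 264) = -4/9 - 1*270 = -4/9 - 270 = -2434/9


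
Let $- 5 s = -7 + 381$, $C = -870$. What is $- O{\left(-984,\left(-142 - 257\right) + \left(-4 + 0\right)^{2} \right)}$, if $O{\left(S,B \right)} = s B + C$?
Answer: $- \frac{138892}{5} \approx -27778.0$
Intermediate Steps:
$s = - \frac{374}{5}$ ($s = - \frac{-7 + 381}{5} = \left(- \frac{1}{5}\right) 374 = - \frac{374}{5} \approx -74.8$)
$O{\left(S,B \right)} = -870 - \frac{374 B}{5}$ ($O{\left(S,B \right)} = - \frac{374 B}{5} - 870 = -870 - \frac{374 B}{5}$)
$- O{\left(-984,\left(-142 - 257\right) + \left(-4 + 0\right)^{2} \right)} = - (-870 - \frac{374 \left(\left(-142 - 257\right) + \left(-4 + 0\right)^{2}\right)}{5}) = - (-870 - \frac{374 \left(-399 + \left(-4\right)^{2}\right)}{5}) = - (-870 - \frac{374 \left(-399 + 16\right)}{5}) = - (-870 - - \frac{143242}{5}) = - (-870 + \frac{143242}{5}) = \left(-1\right) \frac{138892}{5} = - \frac{138892}{5}$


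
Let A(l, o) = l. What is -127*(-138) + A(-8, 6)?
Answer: 17518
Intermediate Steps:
-127*(-138) + A(-8, 6) = -127*(-138) - 8 = 17526 - 8 = 17518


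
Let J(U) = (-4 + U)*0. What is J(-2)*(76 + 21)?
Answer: 0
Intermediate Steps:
J(U) = 0
J(-2)*(76 + 21) = 0*(76 + 21) = 0*97 = 0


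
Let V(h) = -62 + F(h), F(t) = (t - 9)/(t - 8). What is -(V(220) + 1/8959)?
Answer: 115866535/1899308 ≈ 61.005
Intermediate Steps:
F(t) = (-9 + t)/(-8 + t)
V(h) = -62 + (-9 + h)/(-8 + h)
-(V(220) + 1/8959) = -((487 - 61*220)/(-8 + 220) + 1/8959) = -((487 - 13420)/212 + 1/8959) = -((1/212)*(-12933) + 1/8959) = -(-12933/212 + 1/8959) = -1*(-115866535/1899308) = 115866535/1899308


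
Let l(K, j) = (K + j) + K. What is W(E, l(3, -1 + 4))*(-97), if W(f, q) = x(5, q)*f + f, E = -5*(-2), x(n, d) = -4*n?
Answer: 18430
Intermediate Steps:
E = 10
l(K, j) = j + 2*K
W(f, q) = -19*f (W(f, q) = (-4*5)*f + f = -20*f + f = -19*f)
W(E, l(3, -1 + 4))*(-97) = -19*10*(-97) = -190*(-97) = 18430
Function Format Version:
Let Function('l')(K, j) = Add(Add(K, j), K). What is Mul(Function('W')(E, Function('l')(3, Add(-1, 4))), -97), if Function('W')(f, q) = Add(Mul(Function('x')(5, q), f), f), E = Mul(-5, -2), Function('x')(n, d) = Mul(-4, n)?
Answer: 18430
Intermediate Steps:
E = 10
Function('l')(K, j) = Add(j, Mul(2, K))
Function('W')(f, q) = Mul(-19, f) (Function('W')(f, q) = Add(Mul(Mul(-4, 5), f), f) = Add(Mul(-20, f), f) = Mul(-19, f))
Mul(Function('W')(E, Function('l')(3, Add(-1, 4))), -97) = Mul(Mul(-19, 10), -97) = Mul(-190, -97) = 18430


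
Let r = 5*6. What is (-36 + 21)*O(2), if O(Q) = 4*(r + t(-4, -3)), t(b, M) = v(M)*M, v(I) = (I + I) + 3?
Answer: -2340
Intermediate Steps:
v(I) = 3 + 2*I (v(I) = 2*I + 3 = 3 + 2*I)
r = 30
t(b, M) = M*(3 + 2*M) (t(b, M) = (3 + 2*M)*M = M*(3 + 2*M))
O(Q) = 156 (O(Q) = 4*(30 - 3*(3 + 2*(-3))) = 4*(30 - 3*(3 - 6)) = 4*(30 - 3*(-3)) = 4*(30 + 9) = 4*39 = 156)
(-36 + 21)*O(2) = (-36 + 21)*156 = -15*156 = -2340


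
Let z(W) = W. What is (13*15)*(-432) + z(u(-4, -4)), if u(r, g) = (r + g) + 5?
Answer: -84243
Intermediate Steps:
u(r, g) = 5 + g + r (u(r, g) = (g + r) + 5 = 5 + g + r)
(13*15)*(-432) + z(u(-4, -4)) = (13*15)*(-432) + (5 - 4 - 4) = 195*(-432) - 3 = -84240 - 3 = -84243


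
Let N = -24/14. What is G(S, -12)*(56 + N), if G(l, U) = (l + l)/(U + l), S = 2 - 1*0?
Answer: -152/7 ≈ -21.714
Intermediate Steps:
S = 2 (S = 2 + 0 = 2)
G(l, U) = 2*l/(U + l) (G(l, U) = (2*l)/(U + l) = 2*l/(U + l))
N = -12/7 (N = -24*1/14 = -12/7 ≈ -1.7143)
G(S, -12)*(56 + N) = (2*2/(-12 + 2))*(56 - 12/7) = (2*2/(-10))*(380/7) = (2*2*(-1/10))*(380/7) = -2/5*380/7 = -152/7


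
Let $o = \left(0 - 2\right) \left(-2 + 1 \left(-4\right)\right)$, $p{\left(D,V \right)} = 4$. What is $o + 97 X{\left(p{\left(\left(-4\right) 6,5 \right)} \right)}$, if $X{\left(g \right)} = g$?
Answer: $400$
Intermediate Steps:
$o = 12$ ($o = - 2 \left(-2 - 4\right) = \left(-2\right) \left(-6\right) = 12$)
$o + 97 X{\left(p{\left(\left(-4\right) 6,5 \right)} \right)} = 12 + 97 \cdot 4 = 12 + 388 = 400$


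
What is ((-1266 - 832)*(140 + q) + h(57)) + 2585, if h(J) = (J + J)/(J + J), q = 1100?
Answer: -2598934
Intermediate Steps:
h(J) = 1 (h(J) = (2*J)/((2*J)) = (2*J)*(1/(2*J)) = 1)
((-1266 - 832)*(140 + q) + h(57)) + 2585 = ((-1266 - 832)*(140 + 1100) + 1) + 2585 = (-2098*1240 + 1) + 2585 = (-2601520 + 1) + 2585 = -2601519 + 2585 = -2598934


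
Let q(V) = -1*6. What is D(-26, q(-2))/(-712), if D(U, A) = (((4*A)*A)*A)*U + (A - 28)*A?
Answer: -5667/178 ≈ -31.837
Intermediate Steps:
q(V) = -6
D(U, A) = A*(-28 + A) + 4*U*A³ (D(U, A) = ((4*A²)*A)*U + (-28 + A)*A = (4*A³)*U + A*(-28 + A) = 4*U*A³ + A*(-28 + A) = A*(-28 + A) + 4*U*A³)
D(-26, q(-2))/(-712) = -6*(-28 - 6 + 4*(-26)*(-6)²)/(-712) = -6*(-28 - 6 + 4*(-26)*36)*(-1/712) = -6*(-28 - 6 - 3744)*(-1/712) = -6*(-3778)*(-1/712) = 22668*(-1/712) = -5667/178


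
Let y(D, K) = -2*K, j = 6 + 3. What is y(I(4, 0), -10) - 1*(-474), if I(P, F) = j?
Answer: 494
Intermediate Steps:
j = 9
I(P, F) = 9
y(I(4, 0), -10) - 1*(-474) = -2*(-10) - 1*(-474) = 20 + 474 = 494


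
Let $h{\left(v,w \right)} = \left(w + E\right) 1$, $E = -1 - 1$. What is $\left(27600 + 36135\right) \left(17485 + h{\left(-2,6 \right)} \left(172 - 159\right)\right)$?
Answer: $1117720695$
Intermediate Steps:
$E = -2$
$h{\left(v,w \right)} = -2 + w$ ($h{\left(v,w \right)} = \left(w - 2\right) 1 = \left(-2 + w\right) 1 = -2 + w$)
$\left(27600 + 36135\right) \left(17485 + h{\left(-2,6 \right)} \left(172 - 159\right)\right) = \left(27600 + 36135\right) \left(17485 + \left(-2 + 6\right) \left(172 - 159\right)\right) = 63735 \left(17485 + 4 \cdot 13\right) = 63735 \left(17485 + 52\right) = 63735 \cdot 17537 = 1117720695$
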